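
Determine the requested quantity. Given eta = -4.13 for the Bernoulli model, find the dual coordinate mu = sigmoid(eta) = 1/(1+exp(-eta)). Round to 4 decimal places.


Dual coordinate (expectation parameter) for Bernoulli:
mu = 1/(1+exp(-eta)).
eta = -4.13.
exp(-eta) = exp(4.13) = 62.177923.
mu = 1/(1+62.177923) = 0.0158

0.0158


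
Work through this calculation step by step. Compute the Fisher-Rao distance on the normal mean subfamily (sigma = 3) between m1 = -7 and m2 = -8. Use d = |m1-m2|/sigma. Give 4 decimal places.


On the fixed-variance normal subfamily, geodesic distance = |m1-m2|/sigma.
|-7 - -8| = 1.
sigma = 3.
d = 1/3 = 0.3333

0.3333


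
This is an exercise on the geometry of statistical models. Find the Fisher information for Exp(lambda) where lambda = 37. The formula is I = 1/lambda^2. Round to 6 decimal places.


Fisher information for exponential: I(lambda) = 1/lambda^2.
lambda = 37, lambda^2 = 1369.
I = 1/1369 = 0.000730

0.000730


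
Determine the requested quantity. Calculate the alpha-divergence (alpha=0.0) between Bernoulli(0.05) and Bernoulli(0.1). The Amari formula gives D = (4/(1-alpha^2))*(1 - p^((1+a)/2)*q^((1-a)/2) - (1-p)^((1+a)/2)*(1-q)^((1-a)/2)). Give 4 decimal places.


Amari alpha-divergence:
D = (4/(1-alpha^2))*(1 - p^((1+a)/2)*q^((1-a)/2) - (1-p)^((1+a)/2)*(1-q)^((1-a)/2)).
alpha = 0.0, p = 0.05, q = 0.1.
e1 = (1+alpha)/2 = 0.5, e2 = (1-alpha)/2 = 0.5.
t1 = p^e1 * q^e2 = 0.05^0.5 * 0.1^0.5 = 0.070711.
t2 = (1-p)^e1 * (1-q)^e2 = 0.95^0.5 * 0.9^0.5 = 0.924662.
4/(1-alpha^2) = 4.0.
D = 4.0*(1 - 0.070711 - 0.924662) = 0.0185

0.0185


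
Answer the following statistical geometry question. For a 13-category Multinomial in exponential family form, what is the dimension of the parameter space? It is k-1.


Exponential family dimension calculation:
For Multinomial with k=13 categories, dim = k-1 = 12.

12


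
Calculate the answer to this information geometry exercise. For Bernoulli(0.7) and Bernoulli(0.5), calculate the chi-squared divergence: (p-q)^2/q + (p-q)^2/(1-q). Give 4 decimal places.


Chi-squared divergence between Bernoulli distributions:
chi^2 = (p-q)^2/q + (p-q)^2/(1-q).
p = 0.7, q = 0.5, p-q = 0.2.
(p-q)^2 = 0.04.
term1 = 0.04/0.5 = 0.08.
term2 = 0.04/0.5 = 0.08.
chi^2 = 0.08 + 0.08 = 0.1600

0.1600


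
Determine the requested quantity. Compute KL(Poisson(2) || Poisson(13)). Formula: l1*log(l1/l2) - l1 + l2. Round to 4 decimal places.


KL divergence for Poisson:
KL = l1*log(l1/l2) - l1 + l2.
l1 = 2, l2 = 13.
log(2/13) = -1.871802.
l1*log(l1/l2) = 2 * -1.871802 = -3.743604.
KL = -3.743604 - 2 + 13 = 7.2564

7.2564


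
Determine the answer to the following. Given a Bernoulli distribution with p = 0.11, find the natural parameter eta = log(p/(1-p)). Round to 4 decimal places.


Natural parameter for Bernoulli: eta = log(p/(1-p)).
p = 0.11, 1-p = 0.89.
p/(1-p) = 0.123596.
eta = log(0.123596) = -2.0907

-2.0907


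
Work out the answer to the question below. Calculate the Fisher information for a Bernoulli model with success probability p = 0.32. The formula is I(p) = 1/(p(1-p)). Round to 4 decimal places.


For Bernoulli(p), Fisher information is I(p) = 1/(p*(1-p)).
p = 0.32, 1-p = 0.68.
p*(1-p) = 0.2176.
I(p) = 1/0.2176 = 4.5956

4.5956


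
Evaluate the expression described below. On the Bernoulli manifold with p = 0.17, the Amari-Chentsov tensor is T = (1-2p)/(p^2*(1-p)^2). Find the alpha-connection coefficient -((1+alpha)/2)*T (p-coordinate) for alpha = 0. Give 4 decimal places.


Skewness (Amari-Chentsov) tensor: T = (1-2p)/(p^2*(1-p)^2).
p = 0.17, 1-2p = 0.66, p^2 = 0.0289, (1-p)^2 = 0.6889.
T = 0.66/(0.0289 * 0.6889) = 33.150487.
In the p-coordinate, Gamma^(alpha) = Gamma^(0) - (alpha/2)*T with Gamma^(0) = (1/2)*g'(p) = -T/2,
so Gamma^(alpha) = -((1+alpha)/2)*T.
alpha = 0, -(1+alpha)/2 = -0.5.
Gamma = -0.5 * 33.150487 = -16.5752

-16.5752


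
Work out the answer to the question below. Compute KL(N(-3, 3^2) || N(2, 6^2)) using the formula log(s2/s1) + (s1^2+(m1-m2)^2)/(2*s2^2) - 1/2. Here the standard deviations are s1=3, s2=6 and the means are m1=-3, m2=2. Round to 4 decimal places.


KL divergence between normal distributions:
KL = log(s2/s1) + (s1^2 + (m1-m2)^2)/(2*s2^2) - 1/2.
log(6/3) = 0.693147.
(3^2 + (-3-2)^2)/(2*6^2) = (9 + 25)/72 = 0.472222.
KL = 0.693147 + 0.472222 - 0.5 = 0.6654

0.6654


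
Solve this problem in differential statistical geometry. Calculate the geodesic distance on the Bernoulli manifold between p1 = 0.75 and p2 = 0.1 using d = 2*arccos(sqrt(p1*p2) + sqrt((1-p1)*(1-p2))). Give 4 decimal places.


Geodesic distance on Bernoulli manifold:
d(p1,p2) = 2*arccos(sqrt(p1*p2) + sqrt((1-p1)*(1-p2))).
sqrt(p1*p2) = sqrt(0.75*0.1) = 0.273861.
sqrt((1-p1)*(1-p2)) = sqrt(0.25*0.9) = 0.474342.
arg = 0.273861 + 0.474342 = 0.748203.
d = 2*arccos(0.748203) = 1.4509

1.4509


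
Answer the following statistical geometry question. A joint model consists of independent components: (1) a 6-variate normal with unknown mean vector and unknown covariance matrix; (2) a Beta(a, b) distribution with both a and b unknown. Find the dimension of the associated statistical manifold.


The dimension of a statistical manifold equals the number of free
(independent) real parameters of the model. For a product of independent
blocks the parameter counts add.
- 6-variate normal: 6 (mean) + 6*7/2 = 21 (symmetric covariance) = 27.
- Beta (a, b): 2.
Total = 27 + 2 = 29.
Dimension = 29

29


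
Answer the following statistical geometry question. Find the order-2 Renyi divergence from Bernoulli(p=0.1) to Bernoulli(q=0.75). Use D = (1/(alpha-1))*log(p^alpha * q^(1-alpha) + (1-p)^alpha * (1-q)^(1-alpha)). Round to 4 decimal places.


Renyi divergence of order alpha between Bernoulli distributions:
D = (1/(alpha-1))*log(p^alpha * q^(1-alpha) + (1-p)^alpha * (1-q)^(1-alpha)).
alpha = 2, p = 0.1, q = 0.75.
p^alpha * q^(1-alpha) = 0.1^2 * 0.75^-1 = 0.013333.
(1-p)^alpha * (1-q)^(1-alpha) = 0.9^2 * 0.25^-1 = 3.24.
sum = 0.013333 + 3.24 = 3.253333.
D = (1/1)*log(3.253333) = 1.1797

1.1797


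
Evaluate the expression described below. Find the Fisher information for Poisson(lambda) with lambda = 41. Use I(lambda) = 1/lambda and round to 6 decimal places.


Fisher information for Poisson: I(lambda) = 1/lambda.
lambda = 41.
I(lambda) = 1/41 = 0.024390

0.024390


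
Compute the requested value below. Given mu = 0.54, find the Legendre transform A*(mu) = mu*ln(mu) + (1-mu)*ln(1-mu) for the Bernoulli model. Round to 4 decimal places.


Legendre transform for Bernoulli:
A*(mu) = mu*log(mu) + (1-mu)*log(1-mu).
mu = 0.54, 1-mu = 0.46.
mu*log(mu) = 0.54*log(0.54) = -0.332741.
(1-mu)*log(1-mu) = 0.46*log(0.46) = -0.357203.
A* = -0.332741 + -0.357203 = -0.6899

-0.6899


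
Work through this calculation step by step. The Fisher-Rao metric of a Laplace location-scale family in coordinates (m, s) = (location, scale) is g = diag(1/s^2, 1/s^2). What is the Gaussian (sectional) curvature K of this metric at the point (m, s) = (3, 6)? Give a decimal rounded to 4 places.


The metric has the form g = (A dm^2 + B ds^2)/s^2 with A = 1, B = 1.
Substitute u = sqrt(A/B)*m: g = B*(du^2 + ds^2)/s^2, i.e. B times the
Poincare upper half-plane metric, which has constant Gaussian curvature -1.
Scaling a 2D metric by a constant c divides the Gaussian curvature by c,
so K = -1/B = -1/(1) = -1.0000 everywhere (the point (m, s) = (3, 6) is irrelevant:
the curvature is constant).
The requested Gaussian curvature is K = -1.0000.

-1.0000


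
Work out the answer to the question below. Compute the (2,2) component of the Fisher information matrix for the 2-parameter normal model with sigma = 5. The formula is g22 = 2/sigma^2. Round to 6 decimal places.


For the 2-parameter normal family, the Fisher metric has:
  g11 = 1/sigma^2, g22 = 2/sigma^2.
sigma = 5, sigma^2 = 25.
g22 = 0.080000

0.080000


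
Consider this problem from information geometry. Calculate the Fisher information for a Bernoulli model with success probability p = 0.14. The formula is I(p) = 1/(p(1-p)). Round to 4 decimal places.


For Bernoulli(p), Fisher information is I(p) = 1/(p*(1-p)).
p = 0.14, 1-p = 0.86.
p*(1-p) = 0.1204.
I(p) = 1/0.1204 = 8.3056

8.3056


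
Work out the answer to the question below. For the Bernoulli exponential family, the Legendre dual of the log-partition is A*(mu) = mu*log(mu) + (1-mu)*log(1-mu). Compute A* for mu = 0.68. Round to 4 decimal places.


Legendre transform for Bernoulli:
A*(mu) = mu*log(mu) + (1-mu)*log(1-mu).
mu = 0.68, 1-mu = 0.32.
mu*log(mu) = 0.68*log(0.68) = -0.26225.
(1-mu)*log(1-mu) = 0.32*log(0.32) = -0.364619.
A* = -0.26225 + -0.364619 = -0.6269

-0.6269


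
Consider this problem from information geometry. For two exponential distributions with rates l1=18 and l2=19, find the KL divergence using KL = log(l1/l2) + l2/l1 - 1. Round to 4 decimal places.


KL divergence for exponential family:
KL = log(l1/l2) + l2/l1 - 1.
log(18/19) = -0.054067.
19/18 = 1.055556.
KL = -0.054067 + 1.055556 - 1 = 0.0015

0.0015


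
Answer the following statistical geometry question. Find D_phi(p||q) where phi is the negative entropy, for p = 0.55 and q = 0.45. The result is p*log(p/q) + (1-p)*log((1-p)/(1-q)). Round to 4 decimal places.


Bregman divergence with negative entropy generator:
D = p*log(p/q) + (1-p)*log((1-p)/(1-q)).
p = 0.55, q = 0.45.
p*log(p/q) = 0.55*log(0.55/0.45) = 0.110369.
(1-p)*log((1-p)/(1-q)) = 0.45*log(0.45/0.55) = -0.090302.
D = 0.110369 + -0.090302 = 0.0201

0.0201


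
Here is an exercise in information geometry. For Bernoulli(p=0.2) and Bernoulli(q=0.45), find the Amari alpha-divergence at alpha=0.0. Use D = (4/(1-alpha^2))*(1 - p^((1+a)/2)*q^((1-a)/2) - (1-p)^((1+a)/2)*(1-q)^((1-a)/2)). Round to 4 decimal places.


Amari alpha-divergence:
D = (4/(1-alpha^2))*(1 - p^((1+a)/2)*q^((1-a)/2) - (1-p)^((1+a)/2)*(1-q)^((1-a)/2)).
alpha = 0.0, p = 0.2, q = 0.45.
e1 = (1+alpha)/2 = 0.5, e2 = (1-alpha)/2 = 0.5.
t1 = p^e1 * q^e2 = 0.2^0.5 * 0.45^0.5 = 0.3.
t2 = (1-p)^e1 * (1-q)^e2 = 0.8^0.5 * 0.55^0.5 = 0.663325.
4/(1-alpha^2) = 4.0.
D = 4.0*(1 - 0.3 - 0.663325) = 0.1467

0.1467


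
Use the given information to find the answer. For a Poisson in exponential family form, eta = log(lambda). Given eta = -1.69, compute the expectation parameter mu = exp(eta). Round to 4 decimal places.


Expectation parameter for Poisson exponential family:
mu = exp(eta).
eta = -1.69.
mu = exp(-1.69) = 0.1845

0.1845


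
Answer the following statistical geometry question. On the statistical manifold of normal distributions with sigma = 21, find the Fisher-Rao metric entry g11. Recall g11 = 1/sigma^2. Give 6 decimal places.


For the 2-parameter normal family, the Fisher metric has:
  g11 = 1/sigma^2, g22 = 2/sigma^2.
sigma = 21, sigma^2 = 441.
g11 = 0.002268

0.002268


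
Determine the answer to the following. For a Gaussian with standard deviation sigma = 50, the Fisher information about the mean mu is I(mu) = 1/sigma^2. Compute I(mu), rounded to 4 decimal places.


The Fisher information for the mean of a normal distribution is I(mu) = 1/sigma^2.
sigma = 50, so sigma^2 = 2500.
I(mu) = 1/2500 = 0.0004

0.0004


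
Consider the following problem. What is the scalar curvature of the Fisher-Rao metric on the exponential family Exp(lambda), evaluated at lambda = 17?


This family has a single free parameter, so its statistical manifold
is 1-dimensional. The Riemann curvature tensor of any 1-dimensional
Riemannian manifold vanishes identically, so R = 0.

0


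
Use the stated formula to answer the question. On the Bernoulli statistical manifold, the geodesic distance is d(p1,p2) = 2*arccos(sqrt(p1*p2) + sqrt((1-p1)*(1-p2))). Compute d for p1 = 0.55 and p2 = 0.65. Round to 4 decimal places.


Geodesic distance on Bernoulli manifold:
d(p1,p2) = 2*arccos(sqrt(p1*p2) + sqrt((1-p1)*(1-p2))).
sqrt(p1*p2) = sqrt(0.55*0.65) = 0.597913.
sqrt((1-p1)*(1-p2)) = sqrt(0.45*0.35) = 0.396863.
arg = 0.597913 + 0.396863 = 0.994776.
d = 2*arccos(0.994776) = 0.2045

0.2045


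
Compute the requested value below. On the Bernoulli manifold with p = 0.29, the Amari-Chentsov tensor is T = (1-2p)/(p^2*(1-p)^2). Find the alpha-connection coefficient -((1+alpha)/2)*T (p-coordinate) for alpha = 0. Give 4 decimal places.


Skewness (Amari-Chentsov) tensor: T = (1-2p)/(p^2*(1-p)^2).
p = 0.29, 1-2p = 0.42, p^2 = 0.0841, (1-p)^2 = 0.5041.
T = 0.42/(0.0841 * 0.5041) = 9.906873.
In the p-coordinate, Gamma^(alpha) = Gamma^(0) - (alpha/2)*T with Gamma^(0) = (1/2)*g'(p) = -T/2,
so Gamma^(alpha) = -((1+alpha)/2)*T.
alpha = 0, -(1+alpha)/2 = -0.5.
Gamma = -0.5 * 9.906873 = -4.9534

-4.9534


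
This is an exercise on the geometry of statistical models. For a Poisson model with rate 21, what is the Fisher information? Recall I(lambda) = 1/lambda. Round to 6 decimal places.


Fisher information for Poisson: I(lambda) = 1/lambda.
lambda = 21.
I(lambda) = 1/21 = 0.047619

0.047619


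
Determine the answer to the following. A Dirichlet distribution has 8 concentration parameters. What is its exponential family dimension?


Exponential family dimension calculation:
Dirichlet with 8 components has 8 natural parameters.

8


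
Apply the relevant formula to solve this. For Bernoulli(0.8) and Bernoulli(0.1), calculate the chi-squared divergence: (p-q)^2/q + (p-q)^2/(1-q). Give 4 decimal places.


Chi-squared divergence between Bernoulli distributions:
chi^2 = (p-q)^2/q + (p-q)^2/(1-q).
p = 0.8, q = 0.1, p-q = 0.7.
(p-q)^2 = 0.49.
term1 = 0.49/0.1 = 4.9.
term2 = 0.49/0.9 = 0.544444.
chi^2 = 4.9 + 0.544444 = 5.4444

5.4444


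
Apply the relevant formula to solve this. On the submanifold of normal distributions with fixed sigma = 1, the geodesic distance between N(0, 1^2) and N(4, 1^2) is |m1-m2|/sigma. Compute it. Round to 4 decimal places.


On the fixed-variance normal subfamily, geodesic distance = |m1-m2|/sigma.
|0 - 4| = 4.
sigma = 1.
d = 4/1 = 4.0000

4.0000


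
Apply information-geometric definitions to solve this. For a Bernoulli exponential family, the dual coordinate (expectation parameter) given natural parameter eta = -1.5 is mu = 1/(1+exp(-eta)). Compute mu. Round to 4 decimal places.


Dual coordinate (expectation parameter) for Bernoulli:
mu = 1/(1+exp(-eta)).
eta = -1.5.
exp(-eta) = exp(1.5) = 4.481689.
mu = 1/(1+4.481689) = 0.1824

0.1824


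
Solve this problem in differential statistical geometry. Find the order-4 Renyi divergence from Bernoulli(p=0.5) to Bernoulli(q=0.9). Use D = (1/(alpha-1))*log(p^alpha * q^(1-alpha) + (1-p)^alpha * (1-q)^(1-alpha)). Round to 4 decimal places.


Renyi divergence of order alpha between Bernoulli distributions:
D = (1/(alpha-1))*log(p^alpha * q^(1-alpha) + (1-p)^alpha * (1-q)^(1-alpha)).
alpha = 4, p = 0.5, q = 0.9.
p^alpha * q^(1-alpha) = 0.5^4 * 0.9^-3 = 0.085734.
(1-p)^alpha * (1-q)^(1-alpha) = 0.5^4 * 0.1^-3 = 62.5.
sum = 0.085734 + 62.5 = 62.585734.
D = (1/3)*log(62.585734) = 1.3788

1.3788


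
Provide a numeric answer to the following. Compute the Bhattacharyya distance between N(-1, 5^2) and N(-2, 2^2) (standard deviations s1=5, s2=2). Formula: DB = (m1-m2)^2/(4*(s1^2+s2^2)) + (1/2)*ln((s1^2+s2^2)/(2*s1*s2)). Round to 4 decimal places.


Bhattacharyya distance between two Gaussians:
DB = (m1-m2)^2/(4*(s1^2+s2^2)) + (1/2)*ln((s1^2+s2^2)/(2*s1*s2)).
(m1-m2)^2 = (1)^2 = 1.
s1^2+s2^2 = 25 + 4 = 29.
term1 = 1/116 = 0.008621.
term2 = 0.5*ln(29/20.0) = 0.185782.
DB = 0.008621 + 0.185782 = 0.1944

0.1944


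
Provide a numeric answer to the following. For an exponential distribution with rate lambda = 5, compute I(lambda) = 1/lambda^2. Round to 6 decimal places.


Fisher information for exponential: I(lambda) = 1/lambda^2.
lambda = 5, lambda^2 = 25.
I = 1/25 = 0.040000

0.040000


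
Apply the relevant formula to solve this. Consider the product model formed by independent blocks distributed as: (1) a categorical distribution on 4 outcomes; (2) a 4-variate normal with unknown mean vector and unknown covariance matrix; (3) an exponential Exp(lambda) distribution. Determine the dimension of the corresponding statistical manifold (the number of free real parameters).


The dimension of a statistical manifold equals the number of free
(independent) real parameters of the model. For a product of independent
blocks the parameter counts add.
- categorical on 4 outcomes (probabilities sum to 1): 4-1 = 3.
- 4-variate normal: 4 (mean) + 4*5/2 = 10 (symmetric covariance) = 14.
- exponential (lambda): 1.
Total = 3 + 14 + 1 = 18.
Dimension = 18

18


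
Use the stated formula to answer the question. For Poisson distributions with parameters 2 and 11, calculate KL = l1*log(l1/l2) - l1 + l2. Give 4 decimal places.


KL divergence for Poisson:
KL = l1*log(l1/l2) - l1 + l2.
l1 = 2, l2 = 11.
log(2/11) = -1.704748.
l1*log(l1/l2) = 2 * -1.704748 = -3.409496.
KL = -3.409496 - 2 + 11 = 5.5905

5.5905


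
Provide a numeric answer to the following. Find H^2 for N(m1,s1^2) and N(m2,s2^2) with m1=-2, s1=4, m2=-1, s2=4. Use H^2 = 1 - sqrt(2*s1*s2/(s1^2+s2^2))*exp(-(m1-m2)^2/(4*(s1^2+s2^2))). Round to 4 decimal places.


Squared Hellinger distance for Gaussians:
H^2 = 1 - sqrt(2*s1*s2/(s1^2+s2^2)) * exp(-(m1-m2)^2/(4*(s1^2+s2^2))).
s1^2 = 16, s2^2 = 16, s1^2+s2^2 = 32.
sqrt(2*4*4/(32)) = 1.0.
(m1-m2)^2 = (-1)^2 = 1.
exp(-1/(4*32)) = exp(-0.007812) = 0.992218.
H^2 = 1 - 1.0*0.992218 = 0.0078

0.0078


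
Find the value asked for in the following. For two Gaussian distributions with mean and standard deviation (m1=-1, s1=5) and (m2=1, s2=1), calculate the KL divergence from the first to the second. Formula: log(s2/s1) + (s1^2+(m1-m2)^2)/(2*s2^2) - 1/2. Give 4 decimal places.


KL divergence between normal distributions:
KL = log(s2/s1) + (s1^2 + (m1-m2)^2)/(2*s2^2) - 1/2.
log(1/5) = -1.609438.
(5^2 + (-1-1)^2)/(2*1^2) = (25 + 4)/2 = 14.5.
KL = -1.609438 + 14.5 - 0.5 = 12.3906

12.3906


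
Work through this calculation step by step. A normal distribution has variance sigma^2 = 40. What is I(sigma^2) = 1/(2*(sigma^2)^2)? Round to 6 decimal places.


Fisher information for variance: I(sigma^2) = 1/(2*sigma^4).
sigma^2 = 40, so sigma^4 = 1600.
I = 1/(2*1600) = 1/3200 = 0.000313

0.000313


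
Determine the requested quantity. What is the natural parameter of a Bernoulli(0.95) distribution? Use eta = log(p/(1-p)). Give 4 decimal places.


Natural parameter for Bernoulli: eta = log(p/(1-p)).
p = 0.95, 1-p = 0.05.
p/(1-p) = 19.0.
eta = log(19.0) = 2.9444

2.9444


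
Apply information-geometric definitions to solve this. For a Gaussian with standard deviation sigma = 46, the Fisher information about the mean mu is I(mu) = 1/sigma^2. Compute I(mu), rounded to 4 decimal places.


The Fisher information for the mean of a normal distribution is I(mu) = 1/sigma^2.
sigma = 46, so sigma^2 = 2116.
I(mu) = 1/2116 = 0.0005

0.0005


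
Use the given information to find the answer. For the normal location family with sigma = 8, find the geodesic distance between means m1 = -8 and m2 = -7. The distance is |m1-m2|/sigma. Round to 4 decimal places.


On the fixed-variance normal subfamily, geodesic distance = |m1-m2|/sigma.
|-8 - -7| = 1.
sigma = 8.
d = 1/8 = 0.1250

0.1250


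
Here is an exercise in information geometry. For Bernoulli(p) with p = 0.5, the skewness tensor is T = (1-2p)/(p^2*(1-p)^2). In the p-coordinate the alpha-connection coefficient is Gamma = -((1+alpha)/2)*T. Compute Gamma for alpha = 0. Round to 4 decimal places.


Skewness (Amari-Chentsov) tensor: T = (1-2p)/(p^2*(1-p)^2).
p = 0.5, 1-2p = 0.0, p^2 = 0.25, (1-p)^2 = 0.25.
T = 0.0/(0.25 * 0.25) = 0.0.
In the p-coordinate, Gamma^(alpha) = Gamma^(0) - (alpha/2)*T with Gamma^(0) = (1/2)*g'(p) = -T/2,
so Gamma^(alpha) = -((1+alpha)/2)*T.
alpha = 0, -(1+alpha)/2 = -0.5.
Gamma = -0.5 * 0.0 = 0.0000

0.0000


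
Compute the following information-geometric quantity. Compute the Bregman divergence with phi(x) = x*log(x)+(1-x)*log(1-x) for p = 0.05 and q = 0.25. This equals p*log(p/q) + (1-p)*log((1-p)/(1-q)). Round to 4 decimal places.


Bregman divergence with negative entropy generator:
D = p*log(p/q) + (1-p)*log((1-p)/(1-q)).
p = 0.05, q = 0.25.
p*log(p/q) = 0.05*log(0.05/0.25) = -0.080472.
(1-p)*log((1-p)/(1-q)) = 0.95*log(0.95/0.75) = 0.224569.
D = -0.080472 + 0.224569 = 0.1441

0.1441


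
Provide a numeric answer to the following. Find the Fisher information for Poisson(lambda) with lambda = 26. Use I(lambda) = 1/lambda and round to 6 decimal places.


Fisher information for Poisson: I(lambda) = 1/lambda.
lambda = 26.
I(lambda) = 1/26 = 0.038462

0.038462


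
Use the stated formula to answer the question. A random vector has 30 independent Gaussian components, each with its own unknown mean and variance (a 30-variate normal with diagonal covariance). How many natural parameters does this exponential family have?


Exponential family dimension calculation:
Each univariate normal has two natural parameters (mu/sigma^2 and -1/(2 sigma^2)).
With 30 independent components, dim = 2 * 30 = 60.

60


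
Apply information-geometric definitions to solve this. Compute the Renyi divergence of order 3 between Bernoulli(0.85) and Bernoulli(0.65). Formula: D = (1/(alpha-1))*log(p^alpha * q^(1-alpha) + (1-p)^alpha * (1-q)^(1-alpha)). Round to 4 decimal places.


Renyi divergence of order alpha between Bernoulli distributions:
D = (1/(alpha-1))*log(p^alpha * q^(1-alpha) + (1-p)^alpha * (1-q)^(1-alpha)).
alpha = 3, p = 0.85, q = 0.65.
p^alpha * q^(1-alpha) = 0.85^3 * 0.65^-2 = 1.45355.
(1-p)^alpha * (1-q)^(1-alpha) = 0.15^3 * 0.35^-2 = 0.027551.
sum = 1.45355 + 0.027551 = 1.481101.
D = (1/2)*log(1.481101) = 0.1964

0.1964


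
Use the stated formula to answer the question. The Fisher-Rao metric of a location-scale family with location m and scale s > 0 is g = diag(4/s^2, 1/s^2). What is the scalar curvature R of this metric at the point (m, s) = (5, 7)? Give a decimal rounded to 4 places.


The metric has the form g = (A dm^2 + B ds^2)/s^2 with A = 4, B = 1.
Substitute u = sqrt(A/B)*m: g = B*(du^2 + ds^2)/s^2, i.e. B times the
Poincare upper half-plane metric, which has constant Gaussian curvature -1.
Scaling a 2D metric by a constant c divides the Gaussian curvature by c,
so K = -1/B = -1/(1) = -1.0000 everywhere (the point (m, s) = (5, 7) is irrelevant:
the curvature is constant).
Scalar curvature in dimension 2: R = 2K = -2/(1) = -2.0000.

-2.0000


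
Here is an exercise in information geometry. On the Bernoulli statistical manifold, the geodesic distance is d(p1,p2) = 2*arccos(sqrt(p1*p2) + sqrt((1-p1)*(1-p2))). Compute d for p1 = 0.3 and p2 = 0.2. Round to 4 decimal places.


Geodesic distance on Bernoulli manifold:
d(p1,p2) = 2*arccos(sqrt(p1*p2) + sqrt((1-p1)*(1-p2))).
sqrt(p1*p2) = sqrt(0.3*0.2) = 0.244949.
sqrt((1-p1)*(1-p2)) = sqrt(0.7*0.8) = 0.748331.
arg = 0.244949 + 0.748331 = 0.99328.
d = 2*arccos(0.99328) = 0.2320

0.2320


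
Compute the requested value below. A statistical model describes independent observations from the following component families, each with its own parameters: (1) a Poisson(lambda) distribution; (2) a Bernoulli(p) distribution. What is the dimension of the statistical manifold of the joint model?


The dimension of a statistical manifold equals the number of free
(independent) real parameters of the model. For a product of independent
blocks the parameter counts add.
- Poisson (lambda): 1.
- Bernoulli (p): 1.
Total = 1 + 1 = 2.
Dimension = 2

2


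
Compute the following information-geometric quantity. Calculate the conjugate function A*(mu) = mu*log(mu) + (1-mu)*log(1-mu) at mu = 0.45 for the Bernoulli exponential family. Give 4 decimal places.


Legendre transform for Bernoulli:
A*(mu) = mu*log(mu) + (1-mu)*log(1-mu).
mu = 0.45, 1-mu = 0.55.
mu*log(mu) = 0.45*log(0.45) = -0.359328.
(1-mu)*log(1-mu) = 0.55*log(0.55) = -0.32881.
A* = -0.359328 + -0.32881 = -0.6881

-0.6881


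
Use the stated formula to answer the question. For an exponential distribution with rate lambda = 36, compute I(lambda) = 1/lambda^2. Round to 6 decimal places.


Fisher information for exponential: I(lambda) = 1/lambda^2.
lambda = 36, lambda^2 = 1296.
I = 1/1296 = 0.000772

0.000772


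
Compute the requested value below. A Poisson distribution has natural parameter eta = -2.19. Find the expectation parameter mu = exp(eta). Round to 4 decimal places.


Expectation parameter for Poisson exponential family:
mu = exp(eta).
eta = -2.19.
mu = exp(-2.19) = 0.1119

0.1119


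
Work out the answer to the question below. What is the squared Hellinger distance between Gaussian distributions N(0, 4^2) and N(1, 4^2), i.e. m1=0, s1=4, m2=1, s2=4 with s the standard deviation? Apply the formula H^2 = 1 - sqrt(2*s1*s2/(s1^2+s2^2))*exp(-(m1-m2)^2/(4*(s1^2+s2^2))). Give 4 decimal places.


Squared Hellinger distance for Gaussians:
H^2 = 1 - sqrt(2*s1*s2/(s1^2+s2^2)) * exp(-(m1-m2)^2/(4*(s1^2+s2^2))).
s1^2 = 16, s2^2 = 16, s1^2+s2^2 = 32.
sqrt(2*4*4/(32)) = 1.0.
(m1-m2)^2 = (-1)^2 = 1.
exp(-1/(4*32)) = exp(-0.007812) = 0.992218.
H^2 = 1 - 1.0*0.992218 = 0.0078

0.0078


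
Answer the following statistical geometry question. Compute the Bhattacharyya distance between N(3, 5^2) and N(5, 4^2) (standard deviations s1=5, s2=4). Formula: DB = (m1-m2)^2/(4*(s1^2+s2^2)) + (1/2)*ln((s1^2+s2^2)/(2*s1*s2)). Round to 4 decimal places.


Bhattacharyya distance between two Gaussians:
DB = (m1-m2)^2/(4*(s1^2+s2^2)) + (1/2)*ln((s1^2+s2^2)/(2*s1*s2)).
(m1-m2)^2 = (-2)^2 = 4.
s1^2+s2^2 = 25 + 16 = 41.
term1 = 4/164 = 0.02439.
term2 = 0.5*ln(41/40.0) = 0.012346.
DB = 0.02439 + 0.012346 = 0.0367

0.0367


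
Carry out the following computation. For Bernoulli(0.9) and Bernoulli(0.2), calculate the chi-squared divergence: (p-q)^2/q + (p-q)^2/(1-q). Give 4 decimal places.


Chi-squared divergence between Bernoulli distributions:
chi^2 = (p-q)^2/q + (p-q)^2/(1-q).
p = 0.9, q = 0.2, p-q = 0.7.
(p-q)^2 = 0.49.
term1 = 0.49/0.2 = 2.45.
term2 = 0.49/0.8 = 0.6125.
chi^2 = 2.45 + 0.6125 = 3.0625

3.0625


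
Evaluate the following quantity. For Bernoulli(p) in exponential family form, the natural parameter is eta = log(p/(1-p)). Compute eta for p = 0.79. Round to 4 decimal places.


Natural parameter for Bernoulli: eta = log(p/(1-p)).
p = 0.79, 1-p = 0.21.
p/(1-p) = 3.761905.
eta = log(3.761905) = 1.3249

1.3249


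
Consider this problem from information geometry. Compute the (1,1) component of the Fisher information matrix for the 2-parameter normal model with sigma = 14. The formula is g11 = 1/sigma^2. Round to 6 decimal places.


For the 2-parameter normal family, the Fisher metric has:
  g11 = 1/sigma^2, g22 = 2/sigma^2.
sigma = 14, sigma^2 = 196.
g11 = 0.005102

0.005102


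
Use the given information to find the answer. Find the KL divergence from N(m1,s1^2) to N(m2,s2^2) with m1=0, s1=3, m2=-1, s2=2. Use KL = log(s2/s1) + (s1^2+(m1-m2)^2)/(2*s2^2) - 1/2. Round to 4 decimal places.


KL divergence between normal distributions:
KL = log(s2/s1) + (s1^2 + (m1-m2)^2)/(2*s2^2) - 1/2.
log(2/3) = -0.405465.
(3^2 + (0--1)^2)/(2*2^2) = (9 + 1)/8 = 1.25.
KL = -0.405465 + 1.25 - 0.5 = 0.3445

0.3445


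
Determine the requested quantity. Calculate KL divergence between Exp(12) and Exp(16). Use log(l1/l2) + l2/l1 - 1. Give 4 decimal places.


KL divergence for exponential family:
KL = log(l1/l2) + l2/l1 - 1.
log(12/16) = -0.287682.
16/12 = 1.333333.
KL = -0.287682 + 1.333333 - 1 = 0.0457

0.0457


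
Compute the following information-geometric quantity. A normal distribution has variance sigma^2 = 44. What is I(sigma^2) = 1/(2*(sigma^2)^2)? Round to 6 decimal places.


Fisher information for variance: I(sigma^2) = 1/(2*sigma^4).
sigma^2 = 44, so sigma^4 = 1936.
I = 1/(2*1936) = 1/3872 = 0.000258

0.000258


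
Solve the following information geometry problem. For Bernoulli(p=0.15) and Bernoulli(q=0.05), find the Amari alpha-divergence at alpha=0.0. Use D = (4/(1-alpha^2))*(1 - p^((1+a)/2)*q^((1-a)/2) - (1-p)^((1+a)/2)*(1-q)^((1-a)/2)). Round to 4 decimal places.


Amari alpha-divergence:
D = (4/(1-alpha^2))*(1 - p^((1+a)/2)*q^((1-a)/2) - (1-p)^((1+a)/2)*(1-q)^((1-a)/2)).
alpha = 0.0, p = 0.15, q = 0.05.
e1 = (1+alpha)/2 = 0.5, e2 = (1-alpha)/2 = 0.5.
t1 = p^e1 * q^e2 = 0.15^0.5 * 0.05^0.5 = 0.086603.
t2 = (1-p)^e1 * (1-q)^e2 = 0.85^0.5 * 0.95^0.5 = 0.89861.
4/(1-alpha^2) = 4.0.
D = 4.0*(1 - 0.086603 - 0.89861) = 0.0591

0.0591


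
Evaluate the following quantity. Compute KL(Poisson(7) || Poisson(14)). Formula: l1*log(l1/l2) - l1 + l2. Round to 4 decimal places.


KL divergence for Poisson:
KL = l1*log(l1/l2) - l1 + l2.
l1 = 7, l2 = 14.
log(7/14) = -0.693147.
l1*log(l1/l2) = 7 * -0.693147 = -4.85203.
KL = -4.85203 - 7 + 14 = 2.1480

2.1480


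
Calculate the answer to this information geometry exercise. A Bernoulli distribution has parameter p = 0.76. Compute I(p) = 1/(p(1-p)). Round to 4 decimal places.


For Bernoulli(p), Fisher information is I(p) = 1/(p*(1-p)).
p = 0.76, 1-p = 0.24.
p*(1-p) = 0.1824.
I(p) = 1/0.1824 = 5.4825

5.4825


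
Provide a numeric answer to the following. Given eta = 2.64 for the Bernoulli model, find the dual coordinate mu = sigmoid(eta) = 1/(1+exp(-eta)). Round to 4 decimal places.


Dual coordinate (expectation parameter) for Bernoulli:
mu = 1/(1+exp(-eta)).
eta = 2.64.
exp(-eta) = exp(-2.64) = 0.071361.
mu = 1/(1+0.071361) = 0.9334

0.9334


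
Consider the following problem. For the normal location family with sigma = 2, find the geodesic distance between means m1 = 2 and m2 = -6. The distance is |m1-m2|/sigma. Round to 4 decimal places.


On the fixed-variance normal subfamily, geodesic distance = |m1-m2|/sigma.
|2 - -6| = 8.
sigma = 2.
d = 8/2 = 4.0000

4.0000


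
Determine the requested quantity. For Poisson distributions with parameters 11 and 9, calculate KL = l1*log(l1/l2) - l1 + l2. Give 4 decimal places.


KL divergence for Poisson:
KL = l1*log(l1/l2) - l1 + l2.
l1 = 11, l2 = 9.
log(11/9) = 0.200671.
l1*log(l1/l2) = 11 * 0.200671 = 2.207378.
KL = 2.207378 - 11 + 9 = 0.2074

0.2074


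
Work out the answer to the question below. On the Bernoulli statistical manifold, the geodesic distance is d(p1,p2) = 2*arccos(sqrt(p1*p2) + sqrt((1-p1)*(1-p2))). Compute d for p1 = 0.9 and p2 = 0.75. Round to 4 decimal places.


Geodesic distance on Bernoulli manifold:
d(p1,p2) = 2*arccos(sqrt(p1*p2) + sqrt((1-p1)*(1-p2))).
sqrt(p1*p2) = sqrt(0.9*0.75) = 0.821584.
sqrt((1-p1)*(1-p2)) = sqrt(0.1*0.25) = 0.158114.
arg = 0.821584 + 0.158114 = 0.979698.
d = 2*arccos(0.979698) = 0.4037

0.4037


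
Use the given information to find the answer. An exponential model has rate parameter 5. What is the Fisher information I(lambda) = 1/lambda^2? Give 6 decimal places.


Fisher information for exponential: I(lambda) = 1/lambda^2.
lambda = 5, lambda^2 = 25.
I = 1/25 = 0.040000

0.040000


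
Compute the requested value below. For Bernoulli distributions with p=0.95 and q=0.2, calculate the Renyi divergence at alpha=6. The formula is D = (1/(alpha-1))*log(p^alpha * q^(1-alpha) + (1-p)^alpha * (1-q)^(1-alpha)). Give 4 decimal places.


Renyi divergence of order alpha between Bernoulli distributions:
D = (1/(alpha-1))*log(p^alpha * q^(1-alpha) + (1-p)^alpha * (1-q)^(1-alpha)).
alpha = 6, p = 0.95, q = 0.2.
p^alpha * q^(1-alpha) = 0.95^6 * 0.2^-5 = 2297.162158.
(1-p)^alpha * (1-q)^(1-alpha) = 0.05^6 * 0.8^-5 = 0.0.
sum = 2297.162158 + 0.0 = 2297.162158.
D = (1/5)*log(2297.162158) = 1.5479

1.5479


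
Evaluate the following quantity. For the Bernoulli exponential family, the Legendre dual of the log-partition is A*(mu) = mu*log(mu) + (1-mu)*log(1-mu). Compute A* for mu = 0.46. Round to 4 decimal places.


Legendre transform for Bernoulli:
A*(mu) = mu*log(mu) + (1-mu)*log(1-mu).
mu = 0.46, 1-mu = 0.54.
mu*log(mu) = 0.46*log(0.46) = -0.357203.
(1-mu)*log(1-mu) = 0.54*log(0.54) = -0.332741.
A* = -0.357203 + -0.332741 = -0.6899

-0.6899


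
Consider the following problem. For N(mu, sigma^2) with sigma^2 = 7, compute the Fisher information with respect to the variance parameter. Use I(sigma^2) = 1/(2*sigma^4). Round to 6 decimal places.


Fisher information for variance: I(sigma^2) = 1/(2*sigma^4).
sigma^2 = 7, so sigma^4 = 49.
I = 1/(2*49) = 1/98 = 0.010204

0.010204


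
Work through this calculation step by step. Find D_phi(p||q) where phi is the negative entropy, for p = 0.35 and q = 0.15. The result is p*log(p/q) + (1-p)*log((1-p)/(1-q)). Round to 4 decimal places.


Bregman divergence with negative entropy generator:
D = p*log(p/q) + (1-p)*log((1-p)/(1-q)).
p = 0.35, q = 0.15.
p*log(p/q) = 0.35*log(0.35/0.15) = 0.296554.
(1-p)*log((1-p)/(1-q)) = 0.65*log(0.65/0.85) = -0.174372.
D = 0.296554 + -0.174372 = 0.1222

0.1222


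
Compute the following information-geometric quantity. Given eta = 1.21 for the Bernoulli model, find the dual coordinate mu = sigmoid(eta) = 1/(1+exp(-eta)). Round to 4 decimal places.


Dual coordinate (expectation parameter) for Bernoulli:
mu = 1/(1+exp(-eta)).
eta = 1.21.
exp(-eta) = exp(-1.21) = 0.298197.
mu = 1/(1+0.298197) = 0.7703

0.7703


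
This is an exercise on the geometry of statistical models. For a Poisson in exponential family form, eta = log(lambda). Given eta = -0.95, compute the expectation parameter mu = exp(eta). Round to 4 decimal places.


Expectation parameter for Poisson exponential family:
mu = exp(eta).
eta = -0.95.
mu = exp(-0.95) = 0.3867

0.3867


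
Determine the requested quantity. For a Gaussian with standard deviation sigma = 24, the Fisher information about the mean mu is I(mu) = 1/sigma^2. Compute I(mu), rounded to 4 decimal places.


The Fisher information for the mean of a normal distribution is I(mu) = 1/sigma^2.
sigma = 24, so sigma^2 = 576.
I(mu) = 1/576 = 0.0017

0.0017


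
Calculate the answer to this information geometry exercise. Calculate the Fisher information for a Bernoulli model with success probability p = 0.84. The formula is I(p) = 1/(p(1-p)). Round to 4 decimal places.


For Bernoulli(p), Fisher information is I(p) = 1/(p*(1-p)).
p = 0.84, 1-p = 0.16.
p*(1-p) = 0.1344.
I(p) = 1/0.1344 = 7.4405

7.4405


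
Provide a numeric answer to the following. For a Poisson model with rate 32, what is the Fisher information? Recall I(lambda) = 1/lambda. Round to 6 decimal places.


Fisher information for Poisson: I(lambda) = 1/lambda.
lambda = 32.
I(lambda) = 1/32 = 0.031250

0.031250


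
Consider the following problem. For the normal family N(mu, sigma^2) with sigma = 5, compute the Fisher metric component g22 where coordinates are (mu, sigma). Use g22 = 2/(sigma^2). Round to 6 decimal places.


For the 2-parameter normal family, the Fisher metric has:
  g11 = 1/sigma^2, g22 = 2/sigma^2.
sigma = 5, sigma^2 = 25.
g22 = 0.080000

0.080000


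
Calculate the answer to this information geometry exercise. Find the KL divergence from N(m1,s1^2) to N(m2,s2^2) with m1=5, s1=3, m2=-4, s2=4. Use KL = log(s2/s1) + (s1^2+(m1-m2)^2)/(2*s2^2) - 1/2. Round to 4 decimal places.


KL divergence between normal distributions:
KL = log(s2/s1) + (s1^2 + (m1-m2)^2)/(2*s2^2) - 1/2.
log(4/3) = 0.287682.
(3^2 + (5--4)^2)/(2*4^2) = (9 + 81)/32 = 2.8125.
KL = 0.287682 + 2.8125 - 0.5 = 2.6002

2.6002


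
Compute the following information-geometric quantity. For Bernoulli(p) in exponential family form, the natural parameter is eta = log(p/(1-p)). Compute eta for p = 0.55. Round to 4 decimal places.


Natural parameter for Bernoulli: eta = log(p/(1-p)).
p = 0.55, 1-p = 0.45.
p/(1-p) = 1.222222.
eta = log(1.222222) = 0.2007

0.2007


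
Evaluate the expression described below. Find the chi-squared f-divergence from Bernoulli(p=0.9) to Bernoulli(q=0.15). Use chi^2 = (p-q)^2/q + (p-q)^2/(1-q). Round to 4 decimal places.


Chi-squared divergence between Bernoulli distributions:
chi^2 = (p-q)^2/q + (p-q)^2/(1-q).
p = 0.9, q = 0.15, p-q = 0.75.
(p-q)^2 = 0.5625.
term1 = 0.5625/0.15 = 3.75.
term2 = 0.5625/0.85 = 0.661765.
chi^2 = 3.75 + 0.661765 = 4.4118

4.4118


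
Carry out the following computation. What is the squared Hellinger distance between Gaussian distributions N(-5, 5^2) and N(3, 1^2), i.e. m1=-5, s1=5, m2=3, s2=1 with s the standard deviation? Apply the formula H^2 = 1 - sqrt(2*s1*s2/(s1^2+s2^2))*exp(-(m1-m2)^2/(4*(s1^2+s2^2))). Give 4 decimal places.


Squared Hellinger distance for Gaussians:
H^2 = 1 - sqrt(2*s1*s2/(s1^2+s2^2)) * exp(-(m1-m2)^2/(4*(s1^2+s2^2))).
s1^2 = 25, s2^2 = 1, s1^2+s2^2 = 26.
sqrt(2*5*1/(26)) = 0.620174.
(m1-m2)^2 = (-8)^2 = 64.
exp(-64/(4*26)) = exp(-0.615385) = 0.540433.
H^2 = 1 - 0.620174*0.540433 = 0.6648

0.6648


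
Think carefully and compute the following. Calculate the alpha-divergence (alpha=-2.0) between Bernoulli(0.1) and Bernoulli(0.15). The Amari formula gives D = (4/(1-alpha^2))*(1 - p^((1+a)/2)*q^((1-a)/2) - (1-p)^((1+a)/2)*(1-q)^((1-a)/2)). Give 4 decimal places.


Amari alpha-divergence:
D = (4/(1-alpha^2))*(1 - p^((1+a)/2)*q^((1-a)/2) - (1-p)^((1+a)/2)*(1-q)^((1-a)/2)).
alpha = -2.0, p = 0.1, q = 0.15.
e1 = (1+alpha)/2 = -0.5, e2 = (1-alpha)/2 = 1.5.
t1 = p^e1 * q^e2 = 0.1^-0.5 * 0.15^1.5 = 0.183712.
t2 = (1-p)^e1 * (1-q)^e2 = 0.9^-0.5 * 0.85^1.5 = 0.826052.
4/(1-alpha^2) = -1.333333.
D = -1.333333*(1 - 0.183712 - 0.826052) = 0.0130

0.0130


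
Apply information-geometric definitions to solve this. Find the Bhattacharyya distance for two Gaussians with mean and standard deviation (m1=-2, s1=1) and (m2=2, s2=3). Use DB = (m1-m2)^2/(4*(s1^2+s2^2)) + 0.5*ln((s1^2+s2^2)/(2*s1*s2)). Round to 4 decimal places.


Bhattacharyya distance between two Gaussians:
DB = (m1-m2)^2/(4*(s1^2+s2^2)) + (1/2)*ln((s1^2+s2^2)/(2*s1*s2)).
(m1-m2)^2 = (-4)^2 = 16.
s1^2+s2^2 = 1 + 9 = 10.
term1 = 16/40 = 0.4.
term2 = 0.5*ln(10/6.0) = 0.255413.
DB = 0.4 + 0.255413 = 0.6554

0.6554


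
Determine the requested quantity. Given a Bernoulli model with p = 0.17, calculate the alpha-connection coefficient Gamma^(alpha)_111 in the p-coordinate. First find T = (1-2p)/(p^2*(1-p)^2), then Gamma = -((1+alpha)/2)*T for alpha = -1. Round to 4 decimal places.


Skewness (Amari-Chentsov) tensor: T = (1-2p)/(p^2*(1-p)^2).
p = 0.17, 1-2p = 0.66, p^2 = 0.0289, (1-p)^2 = 0.6889.
T = 0.66/(0.0289 * 0.6889) = 33.150487.
In the p-coordinate, Gamma^(alpha) = Gamma^(0) - (alpha/2)*T with Gamma^(0) = (1/2)*g'(p) = -T/2,
so Gamma^(alpha) = -((1+alpha)/2)*T.
alpha = -1, -(1+alpha)/2 = 0.0.
Gamma = 0.0 * 33.150487 = 0.0000

0.0000


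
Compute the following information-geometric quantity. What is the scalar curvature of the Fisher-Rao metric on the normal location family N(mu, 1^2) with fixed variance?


This family has a single free parameter, so its statistical manifold
is 1-dimensional. The Riemann curvature tensor of any 1-dimensional
Riemannian manifold vanishes identically, so R = 0.

0


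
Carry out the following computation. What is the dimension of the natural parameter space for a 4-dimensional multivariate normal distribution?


Exponential family dimension calculation:
For 4-dim MVN: mean has 4 params, covariance has 4*5/2 = 10 unique entries.
Total dim = 4 + 10 = 14.

14


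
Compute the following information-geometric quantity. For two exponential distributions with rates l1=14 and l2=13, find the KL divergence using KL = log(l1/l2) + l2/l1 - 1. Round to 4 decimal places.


KL divergence for exponential family:
KL = log(l1/l2) + l2/l1 - 1.
log(14/13) = 0.074108.
13/14 = 0.928571.
KL = 0.074108 + 0.928571 - 1 = 0.0027

0.0027


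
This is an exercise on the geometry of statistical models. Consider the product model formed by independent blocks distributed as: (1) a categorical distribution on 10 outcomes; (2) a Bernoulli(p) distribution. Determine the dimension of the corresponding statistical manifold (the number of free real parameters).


The dimension of a statistical manifold equals the number of free
(independent) real parameters of the model. For a product of independent
blocks the parameter counts add.
- categorical on 10 outcomes (probabilities sum to 1): 10-1 = 9.
- Bernoulli (p): 1.
Total = 9 + 1 = 10.
Dimension = 10

10
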